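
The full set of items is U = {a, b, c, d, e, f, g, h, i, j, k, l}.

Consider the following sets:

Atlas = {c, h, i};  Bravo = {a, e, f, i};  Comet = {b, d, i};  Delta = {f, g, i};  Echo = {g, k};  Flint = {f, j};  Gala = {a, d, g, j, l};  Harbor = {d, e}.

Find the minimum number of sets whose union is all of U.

5

Atlas, Bravo, Comet, Echo, and Gala cover everything between them: the union {a, b, c, d, e, f, g, h, i, j, k, l} is all of U.
No 4 of the 8 sets cover everything (all 70 combinations miss at least one item), so 5 is optimal.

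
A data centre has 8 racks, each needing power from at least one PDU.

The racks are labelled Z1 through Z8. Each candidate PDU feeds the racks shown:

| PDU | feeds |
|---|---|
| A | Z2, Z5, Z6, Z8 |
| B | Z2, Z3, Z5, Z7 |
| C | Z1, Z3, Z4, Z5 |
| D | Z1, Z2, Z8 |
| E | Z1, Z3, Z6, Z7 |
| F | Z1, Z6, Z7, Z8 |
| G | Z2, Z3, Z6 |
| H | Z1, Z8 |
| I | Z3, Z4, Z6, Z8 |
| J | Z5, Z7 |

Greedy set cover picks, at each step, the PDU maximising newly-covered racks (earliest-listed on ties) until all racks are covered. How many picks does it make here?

Greedy: pick A (covers 4 new) → pick C (covers 3 new) → pick B (covers 1 new). Total picks: 3.

3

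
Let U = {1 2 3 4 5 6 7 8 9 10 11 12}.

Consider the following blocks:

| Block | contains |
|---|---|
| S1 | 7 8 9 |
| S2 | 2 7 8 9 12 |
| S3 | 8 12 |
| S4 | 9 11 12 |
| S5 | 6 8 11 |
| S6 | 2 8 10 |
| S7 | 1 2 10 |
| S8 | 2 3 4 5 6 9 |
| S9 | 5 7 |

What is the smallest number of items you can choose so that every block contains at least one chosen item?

4

H = {5, 8, 9, 10} meets every block (each contains at least one member of H), and |H| = 4.
No choice of 3 items meets every block, so 4 is the minimum.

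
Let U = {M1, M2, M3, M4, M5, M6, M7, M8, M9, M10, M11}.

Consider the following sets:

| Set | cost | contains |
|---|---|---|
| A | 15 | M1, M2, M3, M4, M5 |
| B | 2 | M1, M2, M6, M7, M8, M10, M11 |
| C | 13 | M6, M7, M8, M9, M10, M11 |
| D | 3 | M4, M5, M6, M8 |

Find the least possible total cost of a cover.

28

A, C together cover every element (A ∪ C = {M1, M2, M3, M4, M5, M6, M7, M8, M9, M10, M11}); total cost 15 + 13 = 28.
The greedy pick B, D, C, A costs 33; no covering selection beats 28.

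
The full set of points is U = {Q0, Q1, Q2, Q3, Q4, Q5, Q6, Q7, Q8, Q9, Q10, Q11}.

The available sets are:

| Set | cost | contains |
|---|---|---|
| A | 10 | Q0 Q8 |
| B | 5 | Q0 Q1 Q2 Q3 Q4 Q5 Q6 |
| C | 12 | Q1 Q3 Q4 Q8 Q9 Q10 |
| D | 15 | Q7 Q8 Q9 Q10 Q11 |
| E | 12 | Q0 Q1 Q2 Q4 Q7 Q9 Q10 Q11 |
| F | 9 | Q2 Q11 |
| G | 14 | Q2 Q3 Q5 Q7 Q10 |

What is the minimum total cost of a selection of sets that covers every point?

B, D together cover every point (B ∪ D = {Q0, Q1, Q2, Q3, Q4, Q5, Q6, Q7, Q8, Q9, Q10, Q11}); total cost 5 + 15 = 20.
No covering selection has total cost below 20.

20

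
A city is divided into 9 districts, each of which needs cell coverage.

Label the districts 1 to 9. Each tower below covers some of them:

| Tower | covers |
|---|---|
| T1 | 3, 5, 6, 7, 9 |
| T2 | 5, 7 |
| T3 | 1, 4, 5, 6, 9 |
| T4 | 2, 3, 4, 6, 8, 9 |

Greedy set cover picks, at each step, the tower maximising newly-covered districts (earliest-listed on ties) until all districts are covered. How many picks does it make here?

Greedy: pick T4 (covers 6 new) → pick T1 (covers 2 new) → pick T3 (covers 1 new). Total picks: 3.

3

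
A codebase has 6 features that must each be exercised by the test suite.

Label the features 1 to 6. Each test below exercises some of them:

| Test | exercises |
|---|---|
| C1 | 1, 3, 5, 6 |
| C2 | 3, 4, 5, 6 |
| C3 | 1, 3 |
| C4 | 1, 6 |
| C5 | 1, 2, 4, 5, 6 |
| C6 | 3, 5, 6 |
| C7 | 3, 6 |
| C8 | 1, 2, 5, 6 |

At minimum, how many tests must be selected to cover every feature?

2

Take {C2, C5}. Their union is {1, 2, 3, 4, 5, 6}, which is all 6 features.
No single test has all 6 features (the largest, C5, has 5), so 2 is optimal.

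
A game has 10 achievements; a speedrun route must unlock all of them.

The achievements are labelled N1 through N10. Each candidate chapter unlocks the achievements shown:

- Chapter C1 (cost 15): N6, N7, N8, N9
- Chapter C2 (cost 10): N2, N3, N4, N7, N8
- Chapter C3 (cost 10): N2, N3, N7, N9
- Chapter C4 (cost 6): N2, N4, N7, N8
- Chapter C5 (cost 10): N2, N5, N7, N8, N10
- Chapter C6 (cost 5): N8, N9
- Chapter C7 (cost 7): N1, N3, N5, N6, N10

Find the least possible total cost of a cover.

18

C4, C6, C7 together cover every achievement (C4 ∪ C6 ∪ C7 = {N1, N2, N3, N4, N5, N6, N7, N8, N9, N10}); total cost 6 + 5 + 7 = 18.
No covering selection has total cost below 18.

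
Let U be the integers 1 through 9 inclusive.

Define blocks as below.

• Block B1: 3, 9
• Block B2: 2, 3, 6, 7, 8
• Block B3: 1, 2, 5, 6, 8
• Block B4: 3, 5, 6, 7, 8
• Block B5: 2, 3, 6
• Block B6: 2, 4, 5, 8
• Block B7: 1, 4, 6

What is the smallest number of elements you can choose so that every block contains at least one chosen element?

Take H = {1, 3, 8}. Each listed block contains at least one of these, so H is a hitting set of size 3.
No choice of 2 elements meets every block, so 3 is the minimum.

3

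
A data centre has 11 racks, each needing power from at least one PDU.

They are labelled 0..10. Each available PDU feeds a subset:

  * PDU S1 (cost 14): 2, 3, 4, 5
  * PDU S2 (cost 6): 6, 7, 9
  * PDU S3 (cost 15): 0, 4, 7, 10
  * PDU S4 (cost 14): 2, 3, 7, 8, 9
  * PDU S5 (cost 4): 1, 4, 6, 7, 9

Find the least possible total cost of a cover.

S1, S3, S4, S5 together cover every rack (S1 ∪ S3 ∪ S4 ∪ S5 = {0, 1, 2, 3, 4, 5, 6, 7, 8, 9, 10}); total cost 14 + 15 + 14 + 4 = 47.
No covering selection has total cost below 47.

47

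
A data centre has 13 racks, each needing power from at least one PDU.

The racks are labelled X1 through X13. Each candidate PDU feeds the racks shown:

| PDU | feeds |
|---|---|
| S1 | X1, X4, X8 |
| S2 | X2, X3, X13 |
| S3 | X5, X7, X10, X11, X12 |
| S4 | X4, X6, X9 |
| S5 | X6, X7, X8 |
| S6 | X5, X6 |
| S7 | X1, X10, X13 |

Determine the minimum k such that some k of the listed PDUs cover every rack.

4

Take {S1, S2, S3, S4}. Their union is {X1, X2, X3, X4, X5, X6, X7, X8, X9, X10, X11, X12, X13}, which is all 13 racks.
Only S3 contains X11, so S3 is forced; the remaining 8 racks need at least 3 more PDUs (each remaining PDU adds at most 3) — so at least 4 PDUs are needed, and 4 is optimal.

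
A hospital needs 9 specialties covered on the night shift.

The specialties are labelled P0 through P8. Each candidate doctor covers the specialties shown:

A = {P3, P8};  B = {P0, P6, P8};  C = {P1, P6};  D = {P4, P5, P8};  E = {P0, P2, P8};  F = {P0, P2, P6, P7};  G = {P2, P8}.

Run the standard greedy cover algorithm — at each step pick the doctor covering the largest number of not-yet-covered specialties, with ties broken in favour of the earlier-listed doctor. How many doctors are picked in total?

4

Greedy: pick F (covers 4 new) → pick D (covers 3 new) → pick A (covers 1 new) → pick C (covers 1 new). Total picks: 4.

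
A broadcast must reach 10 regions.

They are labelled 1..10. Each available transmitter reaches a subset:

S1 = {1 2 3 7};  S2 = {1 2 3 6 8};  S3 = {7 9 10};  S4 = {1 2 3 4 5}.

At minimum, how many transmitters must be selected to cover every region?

S2 and S3 and S4 together: S2 ∪ S3 ∪ S4 = {1, 2, 3, 4, 5, 6, 7, 8, 9, 10} — every region is covered.
Only S4 contains 4, so S4 is forced; the remaining 5 regions need at least 2 more transmitters (each remaining transmitter adds at most 3) — so at least 3 transmitters are needed, and 3 is optimal.

3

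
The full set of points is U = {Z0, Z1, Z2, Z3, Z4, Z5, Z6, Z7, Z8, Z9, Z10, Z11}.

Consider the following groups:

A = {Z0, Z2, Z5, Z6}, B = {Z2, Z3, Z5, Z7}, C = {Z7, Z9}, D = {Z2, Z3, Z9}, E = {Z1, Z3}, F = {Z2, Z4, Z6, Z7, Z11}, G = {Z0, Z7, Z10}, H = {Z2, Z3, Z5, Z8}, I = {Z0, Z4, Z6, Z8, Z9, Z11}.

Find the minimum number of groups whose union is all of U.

4

Take {E, G, H, I}. Their union is {Z0, Z1, Z2, Z3, Z4, Z5, Z6, Z7, Z8, Z9, Z10, Z11}, which is all 12 points.
No 3 of the 9 groups cover everything (all 84 combinations miss at least one point), so 4 is optimal.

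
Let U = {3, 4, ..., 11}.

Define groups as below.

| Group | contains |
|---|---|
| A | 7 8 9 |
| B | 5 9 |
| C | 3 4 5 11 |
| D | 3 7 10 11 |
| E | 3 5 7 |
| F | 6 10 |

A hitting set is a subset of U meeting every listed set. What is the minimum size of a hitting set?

3

The 3 points {3, 6, 9} hit every group.
The groups A, C, F are pairwise disjoint, so any hitting set needs a separate point for each — at least 3. Hence 3 is optimal.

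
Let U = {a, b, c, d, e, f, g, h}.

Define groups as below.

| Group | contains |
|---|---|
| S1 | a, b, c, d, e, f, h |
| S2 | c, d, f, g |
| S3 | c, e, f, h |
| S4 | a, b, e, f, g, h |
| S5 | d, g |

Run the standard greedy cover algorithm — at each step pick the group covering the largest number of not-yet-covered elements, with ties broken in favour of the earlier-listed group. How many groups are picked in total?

Greedy: pick S1 (covers 7 new) → pick S2 (covers 1 new). Total picks: 2.

2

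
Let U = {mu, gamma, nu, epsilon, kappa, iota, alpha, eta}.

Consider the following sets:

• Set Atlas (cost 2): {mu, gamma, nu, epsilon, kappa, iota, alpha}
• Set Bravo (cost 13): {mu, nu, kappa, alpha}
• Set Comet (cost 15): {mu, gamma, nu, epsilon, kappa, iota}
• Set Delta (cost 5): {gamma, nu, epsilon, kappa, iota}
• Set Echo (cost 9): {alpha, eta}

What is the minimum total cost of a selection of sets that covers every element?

11

Atlas, Echo together cover every element (Atlas ∪ Echo = {mu, gamma, nu, epsilon, kappa, iota, alpha, eta}); total cost 2 + 9 = 11.
No covering selection has total cost below 11.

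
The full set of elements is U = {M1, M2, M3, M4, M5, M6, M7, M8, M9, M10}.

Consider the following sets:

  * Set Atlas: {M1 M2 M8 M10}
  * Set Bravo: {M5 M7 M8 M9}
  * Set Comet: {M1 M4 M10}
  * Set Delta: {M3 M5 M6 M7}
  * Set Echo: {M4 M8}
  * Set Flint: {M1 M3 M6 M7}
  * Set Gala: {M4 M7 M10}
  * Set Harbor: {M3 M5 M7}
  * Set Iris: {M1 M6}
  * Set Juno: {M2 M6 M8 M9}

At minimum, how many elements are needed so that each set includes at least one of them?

H = {M1, M7, M8} meets every set (each contains at least one member of H), and |H| = 3.
The sets Comet, Harbor, Juno are pairwise disjoint, so any hitting set needs a separate element for each — at least 3. Hence 3 is optimal.

3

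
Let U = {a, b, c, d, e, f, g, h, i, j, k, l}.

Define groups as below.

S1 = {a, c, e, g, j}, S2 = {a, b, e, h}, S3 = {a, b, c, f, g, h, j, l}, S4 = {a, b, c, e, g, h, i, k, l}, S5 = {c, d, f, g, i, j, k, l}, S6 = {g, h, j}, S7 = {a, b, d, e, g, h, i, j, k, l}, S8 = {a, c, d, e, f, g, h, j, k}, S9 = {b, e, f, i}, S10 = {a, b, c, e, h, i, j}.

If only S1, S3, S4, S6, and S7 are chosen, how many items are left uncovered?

0

Union of S1, S3, S4, S6, S7 = {a, b, c, d, e, f, g, h, i, j, k, l} — that's every item, so 0 are uncovered.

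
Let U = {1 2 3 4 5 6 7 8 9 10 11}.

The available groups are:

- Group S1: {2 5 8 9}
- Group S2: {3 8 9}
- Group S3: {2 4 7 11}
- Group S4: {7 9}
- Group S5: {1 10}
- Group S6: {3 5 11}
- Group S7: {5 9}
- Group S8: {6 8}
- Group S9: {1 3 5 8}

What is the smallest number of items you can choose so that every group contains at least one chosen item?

H = {8, 9, 10, 11} meets every group (each contains at least one member of H), and |H| = 4.
The groups S3, S5, S7, S8 are pairwise disjoint, so any hitting set needs a separate item for each — at least 4. Hence 4 is optimal.

4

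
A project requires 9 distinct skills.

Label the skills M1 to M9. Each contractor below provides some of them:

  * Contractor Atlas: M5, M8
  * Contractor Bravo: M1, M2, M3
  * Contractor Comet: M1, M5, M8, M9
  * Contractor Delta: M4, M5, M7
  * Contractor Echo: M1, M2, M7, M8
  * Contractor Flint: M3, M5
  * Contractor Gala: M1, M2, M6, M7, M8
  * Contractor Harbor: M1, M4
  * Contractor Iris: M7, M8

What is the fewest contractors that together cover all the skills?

Comet and Delta and Flint and Gala together: Comet ∪ Delta ∪ Flint ∪ Gala = {M1, M2, M3, M4, M5, M6, M7, M8, M9} — every skill is covered.
No 3 of the 9 contractors cover everything (all 84 combinations miss at least one skill), so 4 is optimal.

4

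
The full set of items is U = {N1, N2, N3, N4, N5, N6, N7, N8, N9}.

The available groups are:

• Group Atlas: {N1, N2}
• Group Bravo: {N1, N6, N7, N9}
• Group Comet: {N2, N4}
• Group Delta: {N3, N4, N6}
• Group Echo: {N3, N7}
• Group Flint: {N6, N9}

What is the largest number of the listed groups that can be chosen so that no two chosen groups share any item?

3

Atlas, Echo, Flint are pairwise disjoint (Atlas={N1,N2}; Echo={N3,N7}; Flint={N6,N9}).
Every remaining group overlaps one of these, and no 4 of the listed groups are pairwise disjoint, so 3 is the maximum.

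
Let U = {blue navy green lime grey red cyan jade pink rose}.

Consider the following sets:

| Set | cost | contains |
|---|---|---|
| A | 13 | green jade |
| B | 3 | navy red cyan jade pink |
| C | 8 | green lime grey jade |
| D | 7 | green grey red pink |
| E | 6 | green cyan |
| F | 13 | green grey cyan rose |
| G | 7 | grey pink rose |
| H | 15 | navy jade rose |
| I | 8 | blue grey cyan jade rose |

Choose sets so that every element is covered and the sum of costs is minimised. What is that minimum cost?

B, C, I together cover every element (B ∪ C ∪ I = {blue, navy, green, lime, grey, red, cyan, jade, pink, rose}); total cost 3 + 8 + 8 = 19.
No covering selection has total cost below 19.

19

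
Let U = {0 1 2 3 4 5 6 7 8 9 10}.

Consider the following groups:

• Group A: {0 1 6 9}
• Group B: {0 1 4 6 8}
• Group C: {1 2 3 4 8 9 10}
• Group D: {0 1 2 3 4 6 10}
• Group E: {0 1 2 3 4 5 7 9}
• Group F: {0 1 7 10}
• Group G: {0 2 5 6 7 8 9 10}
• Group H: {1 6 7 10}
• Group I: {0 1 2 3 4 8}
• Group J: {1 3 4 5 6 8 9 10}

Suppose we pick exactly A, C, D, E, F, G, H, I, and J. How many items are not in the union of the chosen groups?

Union of A, C, D, E, F, G, H, I, J = {0, 1, 2, 3, 4, 5, 6, 7, 8, 9, 10} — that's every item, so 0 are uncovered.

0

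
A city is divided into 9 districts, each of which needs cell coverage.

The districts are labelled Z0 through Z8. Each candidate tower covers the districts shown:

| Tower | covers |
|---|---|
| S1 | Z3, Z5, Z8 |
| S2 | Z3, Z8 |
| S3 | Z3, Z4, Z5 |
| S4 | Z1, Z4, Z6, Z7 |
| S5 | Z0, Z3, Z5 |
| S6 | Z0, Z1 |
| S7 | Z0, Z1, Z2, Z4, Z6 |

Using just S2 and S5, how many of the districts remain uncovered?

Union of S2, S5 = {Z0, Z3, Z5, Z8}.
Not covered: Z1, Z2, Z4, Z6, Z7 — 5 districts.

5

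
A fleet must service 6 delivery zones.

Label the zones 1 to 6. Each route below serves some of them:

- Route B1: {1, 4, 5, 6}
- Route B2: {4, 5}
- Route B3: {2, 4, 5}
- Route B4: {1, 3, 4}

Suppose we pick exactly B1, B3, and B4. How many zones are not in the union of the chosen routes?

0

Union of B1, B3, B4 = {1, 2, 3, 4, 5, 6} — that's every zone, so 0 are uncovered.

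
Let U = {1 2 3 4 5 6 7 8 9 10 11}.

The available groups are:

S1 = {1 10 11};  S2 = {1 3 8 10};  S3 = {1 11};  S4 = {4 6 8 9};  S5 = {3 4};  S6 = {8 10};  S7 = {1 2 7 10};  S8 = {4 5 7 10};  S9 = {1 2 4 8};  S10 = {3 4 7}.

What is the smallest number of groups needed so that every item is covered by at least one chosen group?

5

S3 and S4 and S8 and S9 and S10 together: S3 ∪ S4 ∪ S8 ∪ S9 ∪ S10 = {1, 2, 3, 4, 5, 6, 7, 8, 9, 10, 11} — every item is covered.
No 4 of the 10 groups cover everything (all 210 combinations miss at least one item), so 5 is optimal.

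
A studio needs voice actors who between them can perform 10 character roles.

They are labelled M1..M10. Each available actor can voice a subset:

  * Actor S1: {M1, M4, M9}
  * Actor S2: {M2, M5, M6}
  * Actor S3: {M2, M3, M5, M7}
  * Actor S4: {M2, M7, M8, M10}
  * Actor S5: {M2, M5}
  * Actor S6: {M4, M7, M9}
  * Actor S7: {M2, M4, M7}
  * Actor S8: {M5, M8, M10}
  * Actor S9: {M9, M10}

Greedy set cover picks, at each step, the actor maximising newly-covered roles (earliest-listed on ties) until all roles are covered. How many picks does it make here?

4

Greedy: pick S3 (covers 4 new) → pick S1 (covers 3 new) → pick S4 (covers 2 new) → pick S2 (covers 1 new). Total picks: 4.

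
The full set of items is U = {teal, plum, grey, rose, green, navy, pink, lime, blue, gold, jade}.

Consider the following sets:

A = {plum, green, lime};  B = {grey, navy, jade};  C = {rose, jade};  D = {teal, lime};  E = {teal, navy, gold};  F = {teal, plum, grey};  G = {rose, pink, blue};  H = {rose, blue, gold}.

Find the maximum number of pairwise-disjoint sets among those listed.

B, D, H are pairwise disjoint (B={grey,navy,jade}; D={teal,lime}; H={rose,blue,gold}).
Every remaining set overlaps one of these, and no 4 of the listed sets are pairwise disjoint, so 3 is the maximum.

3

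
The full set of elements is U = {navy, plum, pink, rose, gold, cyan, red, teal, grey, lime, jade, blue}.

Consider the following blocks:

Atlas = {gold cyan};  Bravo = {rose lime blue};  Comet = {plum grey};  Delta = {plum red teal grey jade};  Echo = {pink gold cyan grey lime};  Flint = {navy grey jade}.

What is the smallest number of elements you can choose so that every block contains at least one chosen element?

3

Take H = {cyan, grey, lime}. Each listed block contains at least one of these, so H is a hitting set of size 3.
The blocks Atlas, Bravo, Delta are pairwise disjoint, so any hitting set needs a separate element for each — at least 3. Hence 3 is optimal.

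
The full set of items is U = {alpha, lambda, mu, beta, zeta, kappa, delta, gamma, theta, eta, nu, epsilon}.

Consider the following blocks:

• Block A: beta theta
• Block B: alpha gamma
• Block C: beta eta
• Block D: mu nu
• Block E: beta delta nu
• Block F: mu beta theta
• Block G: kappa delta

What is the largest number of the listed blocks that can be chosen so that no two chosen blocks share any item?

A, B, D, G are pairwise disjoint (A={beta,theta}; B={alpha,gamma}; D={mu,nu}; G={kappa,delta}).
Every remaining block overlaps one of these, and no 5 of the listed blocks are pairwise disjoint, so 4 is the maximum.

4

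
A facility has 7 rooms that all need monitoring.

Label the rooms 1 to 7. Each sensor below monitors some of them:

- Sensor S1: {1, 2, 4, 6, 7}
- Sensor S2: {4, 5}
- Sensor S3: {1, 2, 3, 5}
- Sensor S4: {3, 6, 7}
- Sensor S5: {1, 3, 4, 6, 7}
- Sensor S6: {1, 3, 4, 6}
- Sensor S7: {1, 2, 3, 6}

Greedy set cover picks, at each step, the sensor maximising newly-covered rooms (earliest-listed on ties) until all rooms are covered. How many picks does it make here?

Greedy: pick S1 (covers 5 new) → pick S3 (covers 2 new). Total picks: 2.

2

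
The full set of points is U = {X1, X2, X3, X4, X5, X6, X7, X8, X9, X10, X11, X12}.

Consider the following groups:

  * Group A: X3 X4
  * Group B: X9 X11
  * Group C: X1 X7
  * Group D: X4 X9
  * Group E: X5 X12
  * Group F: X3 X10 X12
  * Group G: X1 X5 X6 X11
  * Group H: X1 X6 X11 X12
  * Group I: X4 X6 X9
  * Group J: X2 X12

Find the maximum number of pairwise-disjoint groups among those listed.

A, B, C, E are pairwise disjoint (A={X3,X4}; B={X9,X11}; C={X1,X7}; E={X5,X12}).
Every remaining group overlaps one of these, and no 5 of the listed groups are pairwise disjoint, so 4 is the maximum.

4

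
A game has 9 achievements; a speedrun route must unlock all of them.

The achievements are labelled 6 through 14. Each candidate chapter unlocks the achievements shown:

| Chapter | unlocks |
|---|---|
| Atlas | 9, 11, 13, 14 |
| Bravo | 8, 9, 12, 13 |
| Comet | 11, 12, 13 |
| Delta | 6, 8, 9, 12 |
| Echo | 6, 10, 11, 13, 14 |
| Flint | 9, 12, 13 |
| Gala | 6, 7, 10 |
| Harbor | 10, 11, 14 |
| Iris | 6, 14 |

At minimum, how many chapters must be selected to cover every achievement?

Atlas and Bravo and Gala together: Atlas ∪ Bravo ∪ Gala = {6, 7, 8, 9, 10, 11, 12, 13, 14} — every achievement is covered.
Only Gala contains 7, so Gala is forced; the remaining 6 achievements need at least 2 more chapters (each remaining chapter adds at most 4) — so at least 3 chapters are needed, and 3 is optimal.

3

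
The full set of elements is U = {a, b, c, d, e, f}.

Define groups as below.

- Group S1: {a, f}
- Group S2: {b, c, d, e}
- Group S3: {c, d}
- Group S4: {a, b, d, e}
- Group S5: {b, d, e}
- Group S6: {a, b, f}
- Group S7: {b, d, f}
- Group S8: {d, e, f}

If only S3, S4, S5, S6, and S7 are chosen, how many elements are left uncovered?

0

Union of S3, S4, S5, S6, S7 = {a, b, c, d, e, f} — that's every element, so 0 are uncovered.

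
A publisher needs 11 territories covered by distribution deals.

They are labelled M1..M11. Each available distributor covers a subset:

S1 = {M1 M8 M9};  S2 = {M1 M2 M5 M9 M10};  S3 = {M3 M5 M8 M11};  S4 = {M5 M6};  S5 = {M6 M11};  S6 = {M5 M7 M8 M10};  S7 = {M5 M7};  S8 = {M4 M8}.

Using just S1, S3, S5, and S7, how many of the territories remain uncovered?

3

Union of S1, S3, S5, S7 = {M1, M3, M5, M6, M7, M8, M9, M11}.
Not covered: M2, M4, M10 — 3 territories.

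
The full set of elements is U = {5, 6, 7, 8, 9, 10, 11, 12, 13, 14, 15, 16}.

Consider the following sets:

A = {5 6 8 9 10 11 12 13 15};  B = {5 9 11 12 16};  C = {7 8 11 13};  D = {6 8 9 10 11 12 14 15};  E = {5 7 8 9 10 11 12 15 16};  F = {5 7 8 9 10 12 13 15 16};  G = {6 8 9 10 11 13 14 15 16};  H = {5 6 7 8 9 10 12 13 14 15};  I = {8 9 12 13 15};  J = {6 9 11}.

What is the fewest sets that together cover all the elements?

D and F together: D ∪ F = {5, 6, 7, 8, 9, 10, 11, 12, 13, 14, 15, 16} — every element is covered.
No single set has all 12 elements (the largest, H, has 10), so 2 is optimal.

2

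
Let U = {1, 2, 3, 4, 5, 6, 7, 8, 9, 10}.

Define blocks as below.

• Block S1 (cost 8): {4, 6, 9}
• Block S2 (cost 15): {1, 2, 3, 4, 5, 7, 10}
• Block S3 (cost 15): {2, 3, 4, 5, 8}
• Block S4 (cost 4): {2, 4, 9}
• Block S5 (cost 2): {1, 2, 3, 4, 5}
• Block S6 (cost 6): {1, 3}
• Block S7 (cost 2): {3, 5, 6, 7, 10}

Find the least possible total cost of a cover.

S3, S4, S5, S7 together cover every element (S3 ∪ S4 ∪ S5 ∪ S7 = {1, 2, 3, 4, 5, 6, 7, 8, 9, 10}); total cost 15 + 4 + 2 + 2 = 23.
No covering selection has total cost below 23.

23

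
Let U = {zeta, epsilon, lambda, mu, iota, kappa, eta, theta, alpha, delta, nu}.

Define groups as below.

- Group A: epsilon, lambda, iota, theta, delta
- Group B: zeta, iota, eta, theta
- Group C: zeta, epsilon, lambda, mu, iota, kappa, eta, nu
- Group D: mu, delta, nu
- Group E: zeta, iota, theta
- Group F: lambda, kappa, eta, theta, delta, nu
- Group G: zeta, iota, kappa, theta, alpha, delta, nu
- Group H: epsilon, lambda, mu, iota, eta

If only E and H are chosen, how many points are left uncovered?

Union of E, H = {zeta, epsilon, lambda, mu, iota, eta, theta}.
Not covered: kappa, alpha, delta, nu — 4 points.

4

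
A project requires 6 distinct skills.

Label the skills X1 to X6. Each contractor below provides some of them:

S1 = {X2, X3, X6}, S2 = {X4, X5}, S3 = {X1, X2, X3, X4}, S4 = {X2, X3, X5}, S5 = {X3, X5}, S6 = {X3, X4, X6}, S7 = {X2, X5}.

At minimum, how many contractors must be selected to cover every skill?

S3 and S5 and S6 together: S3 ∪ S5 ∪ S6 = {X1, X2, X3, X4, X5, X6} — every skill is covered.
Only S3 contains X1, so S3 is forced; the remaining 2 skills need at least 2 more contractors (each remaining contractor adds at most 1) — so at least 3 contractors are needed, and 3 is optimal.

3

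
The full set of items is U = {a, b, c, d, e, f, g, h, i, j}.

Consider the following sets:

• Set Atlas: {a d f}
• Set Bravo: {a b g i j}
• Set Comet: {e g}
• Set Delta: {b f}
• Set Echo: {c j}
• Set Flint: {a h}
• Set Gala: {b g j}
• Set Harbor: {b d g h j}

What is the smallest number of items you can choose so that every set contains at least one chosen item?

4

T = {a, b, e, j} meets every set (each contains at least one member of T), and |T| = 4.
The sets Comet, Delta, Echo, Flint are pairwise disjoint, so any hitting set needs a separate item for each — at least 4. Hence 4 is optimal.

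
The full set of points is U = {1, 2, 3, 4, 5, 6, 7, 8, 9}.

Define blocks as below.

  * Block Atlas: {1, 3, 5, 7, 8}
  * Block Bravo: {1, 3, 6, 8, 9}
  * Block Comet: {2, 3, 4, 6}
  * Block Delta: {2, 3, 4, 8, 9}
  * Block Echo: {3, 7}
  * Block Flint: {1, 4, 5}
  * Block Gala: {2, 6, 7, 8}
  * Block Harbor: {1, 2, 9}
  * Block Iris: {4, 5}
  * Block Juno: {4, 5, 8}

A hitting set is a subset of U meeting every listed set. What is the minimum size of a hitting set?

Take H = {2, 3, 4}. Each listed block contains at least one of these, so H is a hitting set of size 3.
The blocks Echo, Harbor, Juno are pairwise disjoint, so any hitting set needs a separate point for each — at least 3. Hence 3 is optimal.

3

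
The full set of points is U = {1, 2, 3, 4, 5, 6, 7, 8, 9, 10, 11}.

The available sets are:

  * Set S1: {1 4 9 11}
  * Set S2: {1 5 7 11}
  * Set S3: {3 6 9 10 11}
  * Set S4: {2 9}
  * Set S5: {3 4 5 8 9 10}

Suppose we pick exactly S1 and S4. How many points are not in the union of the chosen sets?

Union of S1, S4 = {1, 2, 4, 9, 11}.
Not covered: 3, 5, 6, 7, 8, 10 — 6 points.

6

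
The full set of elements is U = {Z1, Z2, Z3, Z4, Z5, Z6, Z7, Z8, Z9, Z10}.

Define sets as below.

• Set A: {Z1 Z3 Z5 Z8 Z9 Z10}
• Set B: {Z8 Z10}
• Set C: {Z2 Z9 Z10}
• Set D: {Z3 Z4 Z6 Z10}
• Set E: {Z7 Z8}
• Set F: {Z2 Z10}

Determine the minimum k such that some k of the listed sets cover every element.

4

Take {A, D, E, F}. Their union is {Z1, Z2, Z3, Z4, Z5, Z6, Z7, Z8, Z9, Z10}, which is all 10 elements.
No 3 of the 6 sets cover everything (all 20 combinations miss at least one element), so 4 is optimal.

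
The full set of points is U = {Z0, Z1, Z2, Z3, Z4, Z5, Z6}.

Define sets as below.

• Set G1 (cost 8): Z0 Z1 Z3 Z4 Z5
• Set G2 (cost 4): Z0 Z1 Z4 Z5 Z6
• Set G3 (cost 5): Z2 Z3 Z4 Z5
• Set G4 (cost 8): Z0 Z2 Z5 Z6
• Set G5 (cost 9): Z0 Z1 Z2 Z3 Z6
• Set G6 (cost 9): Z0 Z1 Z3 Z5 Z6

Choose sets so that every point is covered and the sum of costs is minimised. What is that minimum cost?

G2, G3 together cover every point (G2 ∪ G3 = {Z0, Z1, Z2, Z3, Z4, Z5, Z6}); total cost 4 + 5 = 9.
No covering selection has total cost below 9.

9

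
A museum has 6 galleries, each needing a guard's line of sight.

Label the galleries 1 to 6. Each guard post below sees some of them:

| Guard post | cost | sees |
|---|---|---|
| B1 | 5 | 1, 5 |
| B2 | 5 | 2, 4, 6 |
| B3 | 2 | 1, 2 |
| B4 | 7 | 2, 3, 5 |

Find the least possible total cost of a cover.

14

B2, B3, B4 together cover every gallery (B2 ∪ B3 ∪ B4 = {1, 2, 3, 4, 5, 6}); total cost 5 + 2 + 7 = 14.
No covering selection has total cost below 14.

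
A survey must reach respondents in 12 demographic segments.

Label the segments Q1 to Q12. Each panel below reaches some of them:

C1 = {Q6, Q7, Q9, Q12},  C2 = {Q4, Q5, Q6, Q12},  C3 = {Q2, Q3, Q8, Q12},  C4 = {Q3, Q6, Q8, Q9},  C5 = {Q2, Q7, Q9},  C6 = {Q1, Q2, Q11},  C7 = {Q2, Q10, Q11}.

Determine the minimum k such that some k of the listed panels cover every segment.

5

Take {C2, C3, C5, C6, C7}. Their union is {Q1, Q2, Q3, Q4, Q5, Q6, Q7, Q8, Q9, Q10, Q11, Q12}, which is all 12 segments.
No 4 of the 7 panels cover everything (all 35 combinations miss at least one segment), so 5 is optimal.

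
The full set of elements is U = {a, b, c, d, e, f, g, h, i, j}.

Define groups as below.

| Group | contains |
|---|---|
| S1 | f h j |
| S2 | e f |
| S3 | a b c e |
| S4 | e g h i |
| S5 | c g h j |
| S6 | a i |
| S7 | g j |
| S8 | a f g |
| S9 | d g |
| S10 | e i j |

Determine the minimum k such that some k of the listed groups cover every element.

S1, S3, S6, and S9 cover everything between them: the union {a, b, c, d, e, f, g, h, i, j} is all of U.
No 3 of the 10 groups cover everything (all 120 combinations miss at least one element), so 4 is optimal.

4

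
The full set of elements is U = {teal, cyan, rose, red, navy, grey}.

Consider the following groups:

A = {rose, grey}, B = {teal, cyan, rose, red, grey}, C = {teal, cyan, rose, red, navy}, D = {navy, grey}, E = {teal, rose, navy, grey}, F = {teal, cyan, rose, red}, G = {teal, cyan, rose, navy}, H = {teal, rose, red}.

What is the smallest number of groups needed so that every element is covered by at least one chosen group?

2

B and E together: B ∪ E = {teal, cyan, rose, red, navy, grey} — every element is covered.
No single group has all 6 elements (the largest, B, has 5), so 2 is optimal.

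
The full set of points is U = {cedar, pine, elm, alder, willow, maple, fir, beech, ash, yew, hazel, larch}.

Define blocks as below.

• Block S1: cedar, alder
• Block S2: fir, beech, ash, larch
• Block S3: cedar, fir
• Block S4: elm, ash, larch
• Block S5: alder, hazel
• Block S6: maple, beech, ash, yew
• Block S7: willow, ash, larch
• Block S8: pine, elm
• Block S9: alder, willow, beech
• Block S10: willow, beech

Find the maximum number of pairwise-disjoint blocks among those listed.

4

S3, S5, S7, S8 are pairwise disjoint (S3={cedar,fir}; S5={alder,hazel}; S7={willow,ash,larch}; S8={pine,elm}).
Every remaining block overlaps one of these, and no 5 of the listed blocks are pairwise disjoint, so 4 is the maximum.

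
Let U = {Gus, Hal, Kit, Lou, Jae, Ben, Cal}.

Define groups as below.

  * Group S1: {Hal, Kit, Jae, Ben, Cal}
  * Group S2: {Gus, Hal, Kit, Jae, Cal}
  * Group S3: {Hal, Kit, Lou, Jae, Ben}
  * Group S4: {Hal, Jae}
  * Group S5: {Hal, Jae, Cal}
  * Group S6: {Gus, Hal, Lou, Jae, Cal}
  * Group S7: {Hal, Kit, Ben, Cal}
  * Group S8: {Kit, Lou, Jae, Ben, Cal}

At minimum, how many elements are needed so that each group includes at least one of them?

2

The 2 elements {Kit, Jae} hit every group.
No single element lies in every group, so at least 2 are needed and 2 is optimal.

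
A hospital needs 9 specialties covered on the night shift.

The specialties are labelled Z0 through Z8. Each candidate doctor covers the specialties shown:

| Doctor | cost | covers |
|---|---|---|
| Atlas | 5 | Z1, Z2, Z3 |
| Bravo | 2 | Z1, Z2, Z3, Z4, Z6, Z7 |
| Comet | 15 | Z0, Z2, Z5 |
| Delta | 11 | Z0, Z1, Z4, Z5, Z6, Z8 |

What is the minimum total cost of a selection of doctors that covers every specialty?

Bravo, Delta together cover every specialty (Bravo ∪ Delta = {Z0, Z1, Z2, Z3, Z4, Z5, Z6, Z7, Z8}); total cost 2 + 11 = 13.
No covering selection has total cost below 13.

13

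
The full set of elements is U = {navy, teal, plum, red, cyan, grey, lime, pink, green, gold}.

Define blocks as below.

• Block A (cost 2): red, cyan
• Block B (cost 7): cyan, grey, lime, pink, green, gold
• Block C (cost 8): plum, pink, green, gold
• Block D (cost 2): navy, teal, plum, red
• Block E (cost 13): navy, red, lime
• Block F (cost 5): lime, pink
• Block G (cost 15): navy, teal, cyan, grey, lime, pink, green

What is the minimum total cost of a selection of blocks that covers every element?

9

B, D together cover every element (B ∪ D = {navy, teal, plum, red, cyan, grey, lime, pink, green, gold}); total cost 7 + 2 = 9.
No covering selection has total cost below 9.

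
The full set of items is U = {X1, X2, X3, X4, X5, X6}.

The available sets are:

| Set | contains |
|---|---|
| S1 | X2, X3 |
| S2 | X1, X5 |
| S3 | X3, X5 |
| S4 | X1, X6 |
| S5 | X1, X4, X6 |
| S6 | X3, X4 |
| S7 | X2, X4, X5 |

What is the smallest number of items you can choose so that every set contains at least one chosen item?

H = {X1, X3, X4} meets every set (each contains at least one member of H), and |H| = 3.
No choice of 2 items meets every set, so 3 is the minimum.

3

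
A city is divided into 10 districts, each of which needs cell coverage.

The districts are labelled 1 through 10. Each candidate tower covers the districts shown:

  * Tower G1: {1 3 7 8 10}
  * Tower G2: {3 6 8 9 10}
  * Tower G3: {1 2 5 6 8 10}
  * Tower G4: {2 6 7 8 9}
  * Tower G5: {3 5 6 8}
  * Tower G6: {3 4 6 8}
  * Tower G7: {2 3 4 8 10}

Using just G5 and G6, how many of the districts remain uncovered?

Union of G5, G6 = {3, 4, 5, 6, 8}.
Not covered: 1, 2, 7, 9, 10 — 5 districts.

5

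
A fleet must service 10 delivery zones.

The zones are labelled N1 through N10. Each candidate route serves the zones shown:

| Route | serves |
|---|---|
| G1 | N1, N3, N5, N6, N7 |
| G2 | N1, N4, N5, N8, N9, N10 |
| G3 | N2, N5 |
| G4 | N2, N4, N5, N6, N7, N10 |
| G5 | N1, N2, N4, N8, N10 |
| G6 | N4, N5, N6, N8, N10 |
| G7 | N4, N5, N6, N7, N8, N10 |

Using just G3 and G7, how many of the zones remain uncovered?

Union of G3, G7 = {N2, N4, N5, N6, N7, N8, N10}.
Not covered: N1, N3, N9 — 3 zones.

3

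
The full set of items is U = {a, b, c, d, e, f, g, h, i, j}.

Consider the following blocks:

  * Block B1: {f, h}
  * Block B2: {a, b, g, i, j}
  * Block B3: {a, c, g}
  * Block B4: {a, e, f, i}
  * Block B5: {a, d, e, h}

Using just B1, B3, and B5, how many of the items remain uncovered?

Union of B1, B3, B5 = {a, c, d, e, f, g, h}.
Not covered: b, i, j — 3 items.

3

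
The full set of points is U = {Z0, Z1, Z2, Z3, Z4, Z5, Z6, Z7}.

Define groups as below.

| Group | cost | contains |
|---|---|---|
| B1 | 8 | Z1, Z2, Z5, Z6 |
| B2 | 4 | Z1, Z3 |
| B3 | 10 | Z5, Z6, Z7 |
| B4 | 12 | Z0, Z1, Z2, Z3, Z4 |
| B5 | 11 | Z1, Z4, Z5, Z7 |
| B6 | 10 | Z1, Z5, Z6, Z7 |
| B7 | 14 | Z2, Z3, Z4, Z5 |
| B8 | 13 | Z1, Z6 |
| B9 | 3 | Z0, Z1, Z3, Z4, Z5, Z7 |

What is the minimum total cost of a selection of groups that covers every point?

11

B1, B9 together cover every point (B1 ∪ B9 = {Z0, Z1, Z2, Z3, Z4, Z5, Z6, Z7}); total cost 8 + 3 = 11.
No covering selection has total cost below 11.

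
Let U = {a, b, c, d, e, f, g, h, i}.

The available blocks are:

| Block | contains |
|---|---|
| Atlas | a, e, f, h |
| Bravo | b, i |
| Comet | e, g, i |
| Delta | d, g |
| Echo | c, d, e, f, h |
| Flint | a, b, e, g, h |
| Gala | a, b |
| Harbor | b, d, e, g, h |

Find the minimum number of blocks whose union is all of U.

3

Take {Comet, Echo, Flint}. Their union is {a, b, c, d, e, f, g, h, i}, which is all 9 items.
Only Echo contains c, so Echo is forced; the remaining 4 items need at least 2 more blocks (each remaining block adds at most 3) — so at least 3 blocks are needed, and 3 is optimal.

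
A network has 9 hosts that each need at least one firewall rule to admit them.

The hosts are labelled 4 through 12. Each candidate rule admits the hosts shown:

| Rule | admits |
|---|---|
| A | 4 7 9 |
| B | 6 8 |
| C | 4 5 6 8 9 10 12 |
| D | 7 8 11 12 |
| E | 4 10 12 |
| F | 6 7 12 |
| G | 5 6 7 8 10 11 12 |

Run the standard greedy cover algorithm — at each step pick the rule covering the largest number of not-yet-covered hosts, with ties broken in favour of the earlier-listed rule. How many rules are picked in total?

Greedy: pick C (covers 7 new) → pick D (covers 2 new). Total picks: 2.

2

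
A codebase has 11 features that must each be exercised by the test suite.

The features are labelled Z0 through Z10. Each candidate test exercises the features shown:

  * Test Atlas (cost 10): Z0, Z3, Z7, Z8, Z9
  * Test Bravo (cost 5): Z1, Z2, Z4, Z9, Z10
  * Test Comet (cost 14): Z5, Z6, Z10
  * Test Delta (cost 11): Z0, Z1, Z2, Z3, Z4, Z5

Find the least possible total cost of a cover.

Atlas, Bravo, Comet together cover every feature (Atlas ∪ Bravo ∪ Comet = {Z0, Z1, Z2, Z3, Z4, Z5, Z6, Z7, Z8, Z9, Z10}); total cost 10 + 5 + 14 = 29.
No covering selection has total cost below 29.

29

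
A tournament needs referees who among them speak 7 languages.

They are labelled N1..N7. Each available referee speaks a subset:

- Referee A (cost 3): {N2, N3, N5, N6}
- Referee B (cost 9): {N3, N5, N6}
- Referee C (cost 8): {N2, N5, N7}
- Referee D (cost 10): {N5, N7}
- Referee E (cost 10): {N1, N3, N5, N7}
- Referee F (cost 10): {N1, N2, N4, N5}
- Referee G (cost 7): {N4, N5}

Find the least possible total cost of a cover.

20

A, E, G together cover every language (A ∪ E ∪ G = {N1, N2, N3, N4, N5, N6, N7}); total cost 3 + 10 + 7 = 20.
No covering selection has total cost below 20.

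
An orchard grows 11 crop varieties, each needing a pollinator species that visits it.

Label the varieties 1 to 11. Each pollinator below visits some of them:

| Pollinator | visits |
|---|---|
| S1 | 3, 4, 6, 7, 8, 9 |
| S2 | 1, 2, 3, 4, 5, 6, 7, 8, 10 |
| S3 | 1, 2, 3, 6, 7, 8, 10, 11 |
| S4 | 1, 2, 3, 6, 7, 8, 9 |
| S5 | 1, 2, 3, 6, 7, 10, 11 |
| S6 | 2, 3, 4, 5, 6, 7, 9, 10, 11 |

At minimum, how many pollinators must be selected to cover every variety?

Take {S2, S6}. Their union is {1, 2, 3, 4, 5, 6, 7, 8, 9, 10, 11}, which is all 11 varieties.
No single pollinator has all 11 varieties (the largest, S2, has 9), so 2 is optimal.

2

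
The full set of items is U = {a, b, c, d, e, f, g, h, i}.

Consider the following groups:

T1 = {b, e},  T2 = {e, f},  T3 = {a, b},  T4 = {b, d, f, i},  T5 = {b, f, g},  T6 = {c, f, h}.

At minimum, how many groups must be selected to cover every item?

T1, T3, T4, T5, and T6 cover everything between them: the union {a, b, c, d, e, f, g, h, i} is all of U.
No 4 of the 6 groups cover everything (all 15 combinations miss at least one item), so 5 is optimal.

5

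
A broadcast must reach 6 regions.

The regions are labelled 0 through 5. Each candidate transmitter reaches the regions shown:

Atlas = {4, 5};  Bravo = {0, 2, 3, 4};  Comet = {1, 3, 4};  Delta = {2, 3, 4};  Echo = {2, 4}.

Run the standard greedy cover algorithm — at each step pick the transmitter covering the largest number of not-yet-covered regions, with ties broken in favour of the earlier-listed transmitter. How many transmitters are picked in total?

Greedy: pick Bravo (covers 4 new) → pick Atlas (covers 1 new) → pick Comet (covers 1 new). Total picks: 3.

3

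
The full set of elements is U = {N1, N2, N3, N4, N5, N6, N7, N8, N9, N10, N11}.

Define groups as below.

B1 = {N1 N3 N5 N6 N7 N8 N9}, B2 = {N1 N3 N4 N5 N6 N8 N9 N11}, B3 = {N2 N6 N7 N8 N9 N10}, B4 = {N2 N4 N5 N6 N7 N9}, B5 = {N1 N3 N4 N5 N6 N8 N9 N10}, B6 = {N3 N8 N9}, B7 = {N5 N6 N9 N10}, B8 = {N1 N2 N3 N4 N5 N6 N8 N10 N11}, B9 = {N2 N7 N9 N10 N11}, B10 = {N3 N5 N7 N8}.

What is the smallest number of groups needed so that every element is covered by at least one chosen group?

B2 and B9 together: B2 ∪ B9 = {N1, N2, N3, N4, N5, N6, N7, N8, N9, N10, N11} — every element is covered.
No single group has all 11 elements (the largest, B8, has 9), so 2 is optimal.

2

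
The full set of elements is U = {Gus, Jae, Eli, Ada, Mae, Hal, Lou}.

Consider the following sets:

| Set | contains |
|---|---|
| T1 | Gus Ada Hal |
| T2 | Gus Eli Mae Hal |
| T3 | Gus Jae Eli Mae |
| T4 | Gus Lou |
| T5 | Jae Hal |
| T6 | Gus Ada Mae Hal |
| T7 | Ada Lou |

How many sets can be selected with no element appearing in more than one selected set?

T3, T7 are pairwise disjoint (T3={Gus,Jae,Eli,Mae}; T7={Ada,Lou}).
Every remaining set overlaps one of these, and no 3 of the listed sets are pairwise disjoint, so 2 is the maximum.

2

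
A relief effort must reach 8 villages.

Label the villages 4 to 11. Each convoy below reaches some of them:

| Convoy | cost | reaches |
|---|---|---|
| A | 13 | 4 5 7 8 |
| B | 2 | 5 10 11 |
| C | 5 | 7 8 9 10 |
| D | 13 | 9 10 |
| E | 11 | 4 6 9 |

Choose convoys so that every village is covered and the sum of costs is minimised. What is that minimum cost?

B, C, E together cover every village (B ∪ C ∪ E = {4, 5, 6, 7, 8, 9, 10, 11}); total cost 2 + 5 + 11 = 18.
No covering selection has total cost below 18.

18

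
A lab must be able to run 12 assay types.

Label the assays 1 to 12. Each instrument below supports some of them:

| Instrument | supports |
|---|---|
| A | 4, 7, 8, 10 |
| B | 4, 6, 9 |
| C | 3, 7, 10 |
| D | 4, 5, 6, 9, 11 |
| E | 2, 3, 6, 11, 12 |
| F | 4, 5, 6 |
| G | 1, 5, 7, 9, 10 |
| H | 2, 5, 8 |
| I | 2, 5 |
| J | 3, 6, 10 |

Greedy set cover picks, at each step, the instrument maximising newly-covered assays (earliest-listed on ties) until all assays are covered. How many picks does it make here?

4

Greedy: pick D (covers 5 new) → pick A (covers 3 new) → pick E (covers 3 new) → pick G (covers 1 new). Total picks: 4.
(The true minimum cover uses only 3 instruments, so greedy is not optimal here.)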